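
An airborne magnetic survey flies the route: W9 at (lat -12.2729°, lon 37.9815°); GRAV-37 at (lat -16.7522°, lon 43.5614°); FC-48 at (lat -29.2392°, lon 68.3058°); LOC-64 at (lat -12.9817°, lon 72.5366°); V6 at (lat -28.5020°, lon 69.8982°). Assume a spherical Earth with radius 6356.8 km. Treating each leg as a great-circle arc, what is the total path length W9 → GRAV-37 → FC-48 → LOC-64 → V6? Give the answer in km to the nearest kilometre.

7250 km

W9→GRAV-37: c = 0.122453 rad, d = 778.41 km
GRAV-37→FC-48: c = 0.451880 rad, d = 2872.51 km
FC-48→LOC-64: c = 0.291909 rad, d = 1855.61 km
LOC-64→V6: c = 0.274252 rad, d = 1743.37 km
Total = 778.41 + 2872.51 + 1855.61 + 1743.37 = 7249.90 km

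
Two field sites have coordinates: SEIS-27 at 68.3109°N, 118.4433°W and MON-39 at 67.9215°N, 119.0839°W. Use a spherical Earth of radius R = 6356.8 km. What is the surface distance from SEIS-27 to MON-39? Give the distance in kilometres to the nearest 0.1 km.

50.7 km

Δφ = -0.3894°,  Δλ = -0.6406°
a = sin²(Δφ/2) + cos φ₁ cos φ₂ sin²(Δλ/2) = 0.000016
c = 2·arcsin(√a) = 0.007972 rad = 0.4568°
d = R·c = 6356.8 × 0.007972 = 50.7 km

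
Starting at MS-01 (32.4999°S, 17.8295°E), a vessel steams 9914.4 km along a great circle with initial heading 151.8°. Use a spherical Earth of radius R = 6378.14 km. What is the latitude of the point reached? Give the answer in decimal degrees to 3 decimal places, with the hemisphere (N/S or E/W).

48.762°S

δ = d/R = 9914.4/6378.14 = 1.554434 rad
φ₂ = arcsin(sin φ₁ cos δ + cos φ₁ sin δ cos θ)
   = arcsin(-0.53730·0.01636 + 0.84339·0.99987·-0.88130) = -48.76184°
λ₂ = λ₁ + atan2(sin θ sin δ cos φ₁, cos δ − sin φ₁ sin φ₂) = 152.04111°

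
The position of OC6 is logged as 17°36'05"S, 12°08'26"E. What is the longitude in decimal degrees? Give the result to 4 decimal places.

12° + 8′/60 + 26″/3600 = 12 + 0.13333 + 0.00722 = 12.1406°

12.1406°E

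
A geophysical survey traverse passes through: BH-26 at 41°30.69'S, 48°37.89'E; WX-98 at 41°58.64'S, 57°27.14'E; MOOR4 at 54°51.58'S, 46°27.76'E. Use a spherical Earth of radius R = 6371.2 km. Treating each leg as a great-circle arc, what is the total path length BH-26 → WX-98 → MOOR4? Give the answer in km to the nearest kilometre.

BH-26: φ = -41.51150°, λ = +48.63150°
WX-98: φ = -41.97733°, λ = +57.45233°
MOOR4: φ = -54.85967°, λ = +46.46267°
BH-26→WX-98: c = 0.115104 rad, d = 733.35 km
WX-98→MOOR4: c = 0.257683 rad, d = 1641.75 km
Total = 733.35 + 1641.75 = 2375.10 km

2375 km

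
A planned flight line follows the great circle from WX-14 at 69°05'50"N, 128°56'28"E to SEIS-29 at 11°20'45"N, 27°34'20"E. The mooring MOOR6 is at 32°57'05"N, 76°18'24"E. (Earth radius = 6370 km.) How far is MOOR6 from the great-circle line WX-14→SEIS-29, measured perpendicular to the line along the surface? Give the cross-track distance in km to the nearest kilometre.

2909 km

WX-14: φ = +69.09722°, λ = +128.94111°
SEIS-29: φ = +11.34583°, λ = +27.57222°
MOOR6: φ = +32.95139°, λ = +76.30667°
δ₁₃ = central angle WX-14→MOOR6 = 0.809545 rad  (haversine)
θ₁₃ = bearing WX-14→MOOR6 = 247.102°,  θ₁₂ = bearing WX-14→SEIS-29 = 284.620°
dₓₜ = R·arcsin(sin δ₁₃ · sin(θ₁₃ − θ₁₂)) = 6370·arcsin(0.72397·sin(-37.518°)) = -2908.596 km
|dₓₜ| = 2908.596 km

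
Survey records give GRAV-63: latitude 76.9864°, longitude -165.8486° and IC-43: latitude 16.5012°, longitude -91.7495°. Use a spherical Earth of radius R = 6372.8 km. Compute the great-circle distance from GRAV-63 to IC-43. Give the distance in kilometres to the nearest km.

Δφ = -60.4852°,  Δλ = 74.0991°
a = sin²(Δφ/2) + cos φ₁ cos φ₂ sin²(Δλ/2) = 0.332053
c = 2·arcsin(√a) = 1.228242 rad = 70.3731°
d = R·c = 6372.8 × 1.228242 = 7827.3 km

7827 km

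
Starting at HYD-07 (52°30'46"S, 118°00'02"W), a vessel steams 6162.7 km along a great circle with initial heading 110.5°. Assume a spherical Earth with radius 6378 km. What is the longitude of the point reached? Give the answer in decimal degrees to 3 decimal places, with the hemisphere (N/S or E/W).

36.654°W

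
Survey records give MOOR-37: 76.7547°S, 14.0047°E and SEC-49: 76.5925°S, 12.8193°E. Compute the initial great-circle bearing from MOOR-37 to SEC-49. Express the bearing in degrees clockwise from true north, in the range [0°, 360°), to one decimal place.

Δλ = -1.1854°
y = sin Δλ · cos φ₂ = -0.004797
x = cos φ₁ sin φ₂ − sin φ₁ cos φ₂ cos Δλ = 0.002783
θ = atan2(y, x) = -59.8829° → 300.1171° (mod 360°)

300.1°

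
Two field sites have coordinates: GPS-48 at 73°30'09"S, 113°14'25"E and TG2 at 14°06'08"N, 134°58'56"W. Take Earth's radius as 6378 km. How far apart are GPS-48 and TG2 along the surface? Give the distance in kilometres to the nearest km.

12203 km

GPS-48: φ = -73.50250°, λ = +113.24028°
TG2: φ = +14.10222°, λ = -134.98222°
Δφ = 87.6047°,  Δλ = 111.7775°
a = sin²(Δφ/2) + cos φ₁ cos φ₂ sin²(Δλ/2) = 0.667901
c = 2·arcsin(√a) = 1.913253 rad = 109.6213°
d = R·c = 6378 × 1.913253 = 12202.7 km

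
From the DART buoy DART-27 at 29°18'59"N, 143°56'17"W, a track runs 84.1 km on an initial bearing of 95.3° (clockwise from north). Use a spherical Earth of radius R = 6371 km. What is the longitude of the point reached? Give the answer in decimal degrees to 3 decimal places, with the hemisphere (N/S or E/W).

DART-27: φ = +29.31639°, λ = -143.93806°
δ = d/R = 84.1/6371 = 0.013200 rad
φ₂ = arcsin(sin φ₁ cos δ + cos φ₁ sin δ cos θ)
   = arcsin(0.48963·0.99991 + 0.87193·0.01320·-0.09237) = 29.24375°
λ₂ = λ₁ + atan2(sin θ sin δ cos φ₁, cos δ − sin φ₁ sin φ₂) = -143.07495°

143.075°W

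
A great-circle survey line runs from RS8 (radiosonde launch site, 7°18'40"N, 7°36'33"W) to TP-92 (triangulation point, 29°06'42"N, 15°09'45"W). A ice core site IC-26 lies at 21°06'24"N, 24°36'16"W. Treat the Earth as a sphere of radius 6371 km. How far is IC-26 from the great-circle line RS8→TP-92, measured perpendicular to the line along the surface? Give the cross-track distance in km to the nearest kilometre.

1210 km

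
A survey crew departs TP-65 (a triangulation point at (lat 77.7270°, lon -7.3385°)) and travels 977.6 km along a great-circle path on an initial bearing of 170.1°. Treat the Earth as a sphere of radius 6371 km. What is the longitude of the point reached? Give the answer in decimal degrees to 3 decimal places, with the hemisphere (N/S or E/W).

δ = d/R = 977.6/6371 = 0.153445 rad
φ₂ = arcsin(sin φ₁ cos δ + cos φ₁ sin δ cos θ)
   = arcsin(0.97715·0.98825 + 0.21257·0.15284·-0.98511) = 69.01249°
λ₂ = λ₁ + atan2(sin θ sin δ cos φ₁, cos δ − sin φ₁ sin φ₂) = -3.13096°

3.131°W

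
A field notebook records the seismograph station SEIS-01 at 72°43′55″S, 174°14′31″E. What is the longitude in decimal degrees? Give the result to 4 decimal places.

174° + 14′/60 + 31″/3600 = 174 + 0.23333 + 0.00861 = 174.2419°

174.2419°E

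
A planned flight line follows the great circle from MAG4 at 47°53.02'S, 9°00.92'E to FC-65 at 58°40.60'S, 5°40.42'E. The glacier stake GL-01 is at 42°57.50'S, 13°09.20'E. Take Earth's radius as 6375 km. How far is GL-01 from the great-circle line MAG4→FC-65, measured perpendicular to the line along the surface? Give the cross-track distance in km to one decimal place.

246.7 km

MAG4: φ = -47.88367°, λ = +9.01533°
FC-65: φ = -58.67667°, λ = +5.67367°
GL-01: φ = -42.95833°, λ = +13.15333°
δ₁₃ = central angle MAG4→GL-01 = 0.099761 rad  (haversine)
θ₁₃ = bearing MAG4→GL-01 = 32.022°,  θ₁₂ = bearing MAG4→FC-65 = 189.161°
dₓₜ = R·arcsin(sin δ₁₃ · sin(θ₁₃ − θ₁₂)) = 6375·arcsin(0.09960·sin(-157.139°)) = -246.727 km
|dₓₜ| = 246.727 km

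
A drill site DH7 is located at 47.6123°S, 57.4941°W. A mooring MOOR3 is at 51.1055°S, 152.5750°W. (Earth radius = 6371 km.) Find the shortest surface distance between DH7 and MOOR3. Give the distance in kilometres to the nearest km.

Δφ = -3.4932°,  Δλ = -95.0809°
a = sin²(Δφ/2) + cos φ₁ cos φ₂ sin²(Δλ/2) = 0.231316
c = 2·arcsin(√a) = 1.003484 rad = 57.4954°
d = R·c = 6371 × 1.003484 = 6393.2 km

6393 km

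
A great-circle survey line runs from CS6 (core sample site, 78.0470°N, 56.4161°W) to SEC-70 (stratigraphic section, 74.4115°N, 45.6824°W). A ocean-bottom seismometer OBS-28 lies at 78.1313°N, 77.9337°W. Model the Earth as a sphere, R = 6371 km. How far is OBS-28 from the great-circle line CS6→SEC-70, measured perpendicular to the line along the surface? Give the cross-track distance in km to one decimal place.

δ₁₃ = central angle CS6→OBS-28 = 0.077088 rad  (haversine)
θ₁₃ = bearing CS6→OBS-28 = 281.607°,  θ₁₂ = bearing CS6→SEC-70 = 139.601°
dₓₜ = R·arcsin(sin δ₁₃ · sin(θ₁₃ − θ₁₂)) = 6371·arcsin(0.07701·sin(142.006°)) = 302.141 km
|dₓₜ| = 302.141 km

302.1 km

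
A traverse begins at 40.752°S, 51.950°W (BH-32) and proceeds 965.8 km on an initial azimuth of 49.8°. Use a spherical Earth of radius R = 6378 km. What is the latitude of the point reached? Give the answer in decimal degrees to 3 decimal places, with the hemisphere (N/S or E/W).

δ = d/R = 965.8/6378 = 0.151427 rad
φ₂ = arcsin(sin φ₁ cos δ + cos φ₁ sin δ cos θ)
   = arcsin(-0.65279·0.98856 + 0.75754·0.15085·0.64546) = -34.85888°
λ₂ = λ₁ + atan2(sin θ sin δ cos φ₁, cos δ − sin φ₁ sin φ₂) = -43.87825°

34.859°S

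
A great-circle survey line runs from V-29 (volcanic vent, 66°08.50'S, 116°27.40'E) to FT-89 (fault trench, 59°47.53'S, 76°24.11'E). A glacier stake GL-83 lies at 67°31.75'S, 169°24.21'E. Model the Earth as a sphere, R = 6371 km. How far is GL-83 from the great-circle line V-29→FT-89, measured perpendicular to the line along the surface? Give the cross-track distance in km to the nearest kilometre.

1028 km

V-29: φ = -66.14167°, λ = +116.45667°
FT-89: φ = -59.79217°, λ = +76.40183°
GL-83: φ = -67.52917°, λ = +169.40350°
δ₁₃ = central angle V-29→GL-83 = 0.353221 rad  (haversine)
θ₁₃ = bearing V-29→GL-83 = 118.139°,  θ₁₂ = bearing V-29→FT-89 = 270.470°
dₓₜ = R·arcsin(sin δ₁₃ · sin(θ₁₃ − θ₁₂)) = 6371·arcsin(0.34592·sin(-152.331°)) = -1027.849 km
|dₓₜ| = 1027.849 km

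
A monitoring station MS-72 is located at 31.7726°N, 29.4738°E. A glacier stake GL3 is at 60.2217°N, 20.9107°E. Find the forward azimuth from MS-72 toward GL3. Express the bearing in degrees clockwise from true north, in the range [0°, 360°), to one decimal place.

Δλ = -8.5631°
y = sin Δλ · cos φ₂ = -0.073950
x = cos φ₁ sin φ₂ − sin φ₁ cos φ₂ cos Δλ = 0.479293
θ = atan2(y, x) = -8.7710° → 351.2290° (mod 360°)

351.2°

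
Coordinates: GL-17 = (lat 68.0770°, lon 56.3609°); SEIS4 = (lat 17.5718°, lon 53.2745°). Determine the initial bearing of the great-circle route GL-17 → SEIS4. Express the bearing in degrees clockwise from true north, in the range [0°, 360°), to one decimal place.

Δλ = -3.0864°
y = sin Δλ · cos φ₂ = -0.051330
x = cos φ₁ sin φ₂ − sin φ₁ cos φ₂ cos Δλ = -0.770399
θ = atan2(y, x) = -176.1882° → 183.8118° (mod 360°)

183.8°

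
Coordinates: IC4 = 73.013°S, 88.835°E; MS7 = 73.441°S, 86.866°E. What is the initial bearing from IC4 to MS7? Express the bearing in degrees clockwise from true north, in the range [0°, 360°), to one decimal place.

232.1°

Δλ = -1.9690°
y = sin Δλ · cos φ₂ = -0.009792
x = cos φ₁ sin φ₂ − sin φ₁ cos φ₂ cos Δλ = -0.007631
θ = atan2(y, x) = -127.9282° → 232.0718° (mod 360°)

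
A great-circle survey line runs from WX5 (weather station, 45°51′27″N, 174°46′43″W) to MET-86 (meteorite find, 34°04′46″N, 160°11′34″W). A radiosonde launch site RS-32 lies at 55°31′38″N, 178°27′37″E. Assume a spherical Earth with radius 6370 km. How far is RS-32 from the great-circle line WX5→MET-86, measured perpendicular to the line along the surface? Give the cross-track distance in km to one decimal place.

533.0 km

WX5: φ = +45.85750°, λ = -174.77861°
MET-86: φ = +34.07944°, λ = -160.19278°
RS-32: φ = +55.52722°, λ = +178.46028°
δ₁₃ = central angle WX5→RS-32 = 0.184375 rad  (haversine)
θ₁₃ = bearing WX5→RS-32 = 338.686°,  θ₁₂ = bearing WX5→MET-86 = 131.566°
dₓₜ = R·arcsin(sin δ₁₃ · sin(θ₁₃ − θ₁₂)) = 6370·arcsin(0.18333·sin(207.120°)) = -532.987 km
|dₓₜ| = 532.987 km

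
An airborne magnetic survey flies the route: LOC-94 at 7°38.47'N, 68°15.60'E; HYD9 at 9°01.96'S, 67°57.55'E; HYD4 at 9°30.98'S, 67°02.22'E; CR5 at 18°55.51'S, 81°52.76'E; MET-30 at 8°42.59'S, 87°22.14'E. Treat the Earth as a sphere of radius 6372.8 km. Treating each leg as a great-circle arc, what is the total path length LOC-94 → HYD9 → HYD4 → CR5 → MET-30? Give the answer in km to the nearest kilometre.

5161 km

LOC-94: φ = +7.64117°, λ = +68.26000°
HYD9: φ = -9.03267°, λ = +67.95917°
HYD4: φ = -9.51633°, λ = +67.03700°
CR5: φ = -18.92517°, λ = +81.87933°
MET-30: φ = -8.70983°, λ = +87.36900°
LOC-94→HYD9: c = 0.291060 rad, d = 1854.87 km
HYD9→HYD4: c = 0.017988 rad, d = 114.63 km
HYD4→CR5: c = 0.299720 rad, d = 1910.05 km
CR5→MET-30: c = 0.201039 rad, d = 1281.18 km
Total = 1854.87 + 114.63 + 1910.05 + 1281.18 = 5160.74 km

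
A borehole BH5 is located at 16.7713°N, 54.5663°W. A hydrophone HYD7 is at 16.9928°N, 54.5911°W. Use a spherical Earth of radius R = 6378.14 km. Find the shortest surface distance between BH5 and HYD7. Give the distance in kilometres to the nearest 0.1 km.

24.8 km

Δφ = 0.2215°,  Δλ = -0.0248°
a = sin²(Δφ/2) + cos φ₁ cos φ₂ sin²(Δλ/2) = 0.000004
c = 2·arcsin(√a) = 0.003888 rad = 0.2228°
d = R·c = 6378.14 × 0.003888 = 24.8 km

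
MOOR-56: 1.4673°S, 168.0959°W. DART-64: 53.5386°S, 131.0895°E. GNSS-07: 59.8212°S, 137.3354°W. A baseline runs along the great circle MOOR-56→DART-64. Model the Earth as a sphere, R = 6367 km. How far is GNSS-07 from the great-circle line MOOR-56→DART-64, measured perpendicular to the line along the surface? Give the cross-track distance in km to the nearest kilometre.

δ₁₃ = central angle MOOR-56→GNSS-07 = 1.099580 rad  (haversine)
θ₁₃ = bearing MOOR-56→GNSS-07 = 163.229°,  θ₁₂ = bearing MOOR-56→DART-64 = 213.078°
dₓₜ = R·arcsin(sin δ₁₃ · sin(θ₁₃ − θ₁₂)) = 6367·arcsin(0.89102·sin(-49.849°)) = -4770.094 km
|dₓₜ| = 4770.094 km

4770 km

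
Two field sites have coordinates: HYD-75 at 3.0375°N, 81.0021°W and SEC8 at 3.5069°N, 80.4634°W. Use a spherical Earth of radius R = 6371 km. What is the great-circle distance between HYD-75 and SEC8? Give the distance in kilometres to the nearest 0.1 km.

79.4 km

Δφ = 0.4694°,  Δλ = 0.5387°
a = sin²(Δφ/2) + cos φ₁ cos φ₂ sin²(Δλ/2) = 0.000039
c = 2·arcsin(√a) = 0.012459 rad = 0.7139°
d = R·c = 6371 × 0.012459 = 79.4 km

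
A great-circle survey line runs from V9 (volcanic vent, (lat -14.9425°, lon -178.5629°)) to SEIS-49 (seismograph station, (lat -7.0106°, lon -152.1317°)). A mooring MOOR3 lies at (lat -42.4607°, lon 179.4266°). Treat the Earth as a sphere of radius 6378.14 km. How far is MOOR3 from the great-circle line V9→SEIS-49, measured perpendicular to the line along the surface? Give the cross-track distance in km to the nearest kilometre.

δ₁₃ = central angle V9→MOOR3 = 0.481232 rad  (haversine)
θ₁₃ = bearing V9→MOOR3 = 183.205°,  θ₁₂ = bearing V9→SEIS-49 = 75.867°
dₓₜ = R·arcsin(sin δ₁₃ · sin(θ₁₃ − θ₁₂)) = 6378.14·arcsin(0.46287·sin(107.339°)) = 2918.937 km
|dₓₜ| = 2918.937 km

2919 km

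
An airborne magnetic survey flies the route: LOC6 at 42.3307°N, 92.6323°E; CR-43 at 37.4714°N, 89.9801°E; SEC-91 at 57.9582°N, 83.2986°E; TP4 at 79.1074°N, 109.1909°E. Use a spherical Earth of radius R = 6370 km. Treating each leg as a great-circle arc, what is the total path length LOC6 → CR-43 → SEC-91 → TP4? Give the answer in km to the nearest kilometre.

5438 km

LOC6→CR-43: c = 0.091932 rad, d = 585.61 km
CR-43→SEC-91: c = 0.365646 rad, d = 2329.16 km
SEC-91→TP4: c = 0.396081 rad, d = 2523.03 km
Total = 585.61 + 2329.16 + 2523.03 = 5437.80 km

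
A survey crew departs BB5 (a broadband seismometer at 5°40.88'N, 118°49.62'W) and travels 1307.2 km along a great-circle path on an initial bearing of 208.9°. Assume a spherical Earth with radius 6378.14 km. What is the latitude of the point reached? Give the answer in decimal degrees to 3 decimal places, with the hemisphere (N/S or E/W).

4.610°S

BB5: φ = +5.68133°, λ = -118.82700°
δ = d/R = 1307.2/6378.14 = 0.204950 rad
φ₂ = arcsin(sin φ₁ cos δ + cos φ₁ sin δ cos θ)
   = arcsin(0.09900·0.97907 + 0.99509·0.20352·-0.87546) = -4.61007°
λ₂ = λ₁ + atan2(sin θ sin δ cos φ₁, cos δ − sin φ₁ sin φ₂) = -124.48993°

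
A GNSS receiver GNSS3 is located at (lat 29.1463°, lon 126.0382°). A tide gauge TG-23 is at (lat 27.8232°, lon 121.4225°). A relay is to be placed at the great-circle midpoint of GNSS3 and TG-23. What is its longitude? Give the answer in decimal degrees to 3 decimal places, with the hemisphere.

123.716°E

Bx = cos φ₂ cos Δλ = 0.881524,  By = cos φ₂ sin Δλ = -0.071169
φₘ = atan2(sin φ₁ + sin φ₂, √((cos φ₁ + Bx)² + By²)) = 28.50424°
λₘ = λ₁ + atan2(By, cos φ₁ + Bx) = 123.71588°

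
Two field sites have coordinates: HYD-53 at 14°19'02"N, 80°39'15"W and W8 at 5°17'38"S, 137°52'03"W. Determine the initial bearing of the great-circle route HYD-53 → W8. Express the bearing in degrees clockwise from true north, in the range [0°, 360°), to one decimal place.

255.1°

HYD-53: φ = +14.31722°, λ = -80.65417°
W8: φ = -5.29389°, λ = -137.86750°
Δλ = -57.2133°
y = sin Δλ · cos φ₂ = -0.837107
x = cos φ₁ sin φ₂ − sin φ₁ cos φ₂ cos Δλ = -0.222738
θ = atan2(y, x) = -104.9001° → 255.0999° (mod 360°)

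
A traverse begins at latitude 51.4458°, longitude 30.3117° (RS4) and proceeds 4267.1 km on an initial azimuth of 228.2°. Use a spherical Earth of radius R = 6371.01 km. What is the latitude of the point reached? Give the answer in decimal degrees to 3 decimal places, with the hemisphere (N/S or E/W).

20.805°N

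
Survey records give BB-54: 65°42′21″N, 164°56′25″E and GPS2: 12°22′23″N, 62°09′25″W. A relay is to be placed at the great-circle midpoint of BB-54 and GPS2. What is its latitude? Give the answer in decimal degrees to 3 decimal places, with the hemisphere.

56.008°N

BB-54: φ = +65.70583°, λ = +164.94028°
GPS2: φ = +12.37306°, λ = -62.15694°
Bx = cos φ₂ cos Δλ = -0.664945,  By = cos φ₂ sin Δλ = 0.715496
φₘ = atan2(sin φ₁ + sin φ₂, √((cos φ₁ + Bx)² + By²)) = 56.00786°
λₘ = λ₁ + atan2(By, cos φ₁ + Bx) = -85.54887°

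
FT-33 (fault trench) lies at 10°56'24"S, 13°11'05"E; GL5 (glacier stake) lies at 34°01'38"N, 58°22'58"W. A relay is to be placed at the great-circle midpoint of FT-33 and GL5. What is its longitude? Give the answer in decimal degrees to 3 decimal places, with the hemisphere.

19.112°W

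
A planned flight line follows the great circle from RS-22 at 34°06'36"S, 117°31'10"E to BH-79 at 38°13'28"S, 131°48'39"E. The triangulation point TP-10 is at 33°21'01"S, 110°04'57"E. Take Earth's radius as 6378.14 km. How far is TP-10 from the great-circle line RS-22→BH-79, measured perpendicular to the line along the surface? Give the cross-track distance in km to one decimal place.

RS-22: φ = -34.11000°, λ = +117.51944°
BH-79: φ = -38.22444°, λ = +131.81083°
TP-10: φ = -33.35028°, λ = +110.08250°
δ₁₃ = central angle RS-22→TP-10 = 0.108735 rad  (haversine)
θ₁₃ = bearing RS-22→TP-10 = 274.926°,  θ₁₂ = bearing RS-22→BH-79 = 113.763°
dₓₜ = R·arcsin(sin δ₁₃ · sin(θ₁₃ − θ₁₂)) = 6378.14·arcsin(0.10852·sin(161.163°)) = 223.530 km
|dₓₜ| = 223.530 km

223.5 km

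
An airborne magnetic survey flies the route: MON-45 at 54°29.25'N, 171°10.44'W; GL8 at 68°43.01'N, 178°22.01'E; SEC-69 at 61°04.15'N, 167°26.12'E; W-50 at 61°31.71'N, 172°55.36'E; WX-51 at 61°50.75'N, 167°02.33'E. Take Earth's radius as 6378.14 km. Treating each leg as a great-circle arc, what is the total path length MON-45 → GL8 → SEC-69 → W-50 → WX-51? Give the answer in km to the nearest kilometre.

3275 km

MON-45: φ = +54.48750°, λ = -171.17400°
GL8: φ = +68.71683°, λ = +178.36683°
SEC-69: φ = +61.06917°, λ = +167.43533°
W-50: φ = +61.52850°, λ = +172.92267°
WX-51: φ = +61.84583°, λ = +167.03883°
MON-45→GL8: c = 0.262222 rad, d = 1672.49 km
GL8→SEC-69: c = 0.155598 rad, d = 992.43 km
SEC-69→W-50: c = 0.046672 rad, d = 297.68 km
W-50→WX-51: c = 0.049002 rad, d = 312.54 km
Total = 1672.49 + 992.43 + 297.68 + 312.54 = 3275.14 km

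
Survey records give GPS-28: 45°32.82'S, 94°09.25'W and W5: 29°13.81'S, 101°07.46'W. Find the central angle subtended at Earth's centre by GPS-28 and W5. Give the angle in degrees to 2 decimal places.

17.21°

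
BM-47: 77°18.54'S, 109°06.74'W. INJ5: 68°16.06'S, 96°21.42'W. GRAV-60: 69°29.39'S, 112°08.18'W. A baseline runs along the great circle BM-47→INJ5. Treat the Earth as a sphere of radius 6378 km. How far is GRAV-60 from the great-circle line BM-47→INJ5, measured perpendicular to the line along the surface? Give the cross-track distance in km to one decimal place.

521.4 km

BM-47: φ = -77.30900°, λ = -109.11233°
INJ5: φ = -68.26767°, λ = -96.35700°
GRAV-60: φ = -69.48983°, λ = -112.13633°
δ₁₃ = central angle BM-47→GRAV-60 = 0.137256 rad  (haversine)
θ₁₃ = bearing BM-47→GRAV-60 = 352.236°,  θ₁₂ = bearing BM-47→INJ5 = 28.877°
dₓₜ = R·arcsin(sin δ₁₃ · sin(θ₁₃ − θ₁₂)) = 6378·arcsin(0.13683·sin(323.359°)) = -521.389 km
|dₓₜ| = 521.389 km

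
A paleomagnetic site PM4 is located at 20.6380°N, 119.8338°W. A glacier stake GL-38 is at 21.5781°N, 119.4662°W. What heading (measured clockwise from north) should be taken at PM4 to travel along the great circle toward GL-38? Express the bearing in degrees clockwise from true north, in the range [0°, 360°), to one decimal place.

Δλ = 0.3676°
y = sin Δλ · cos φ₂ = 0.005966
x = cos φ₁ sin φ₂ − sin φ₁ cos φ₂ cos Δλ = 0.016414
θ = atan2(y, x) = 19.9753° → 19.9753° (mod 360°)

20.0°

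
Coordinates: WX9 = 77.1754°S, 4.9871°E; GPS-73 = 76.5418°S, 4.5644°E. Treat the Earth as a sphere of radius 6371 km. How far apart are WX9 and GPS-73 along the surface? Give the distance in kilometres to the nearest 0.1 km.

71.3 km

Δφ = 0.6336°,  Δλ = -0.4227°
a = sin²(Δφ/2) + cos φ₁ cos φ₂ sin²(Δλ/2) = 0.000031
c = 2·arcsin(√a) = 0.011185 rad = 0.6408°
d = R·c = 6371 × 0.011185 = 71.3 km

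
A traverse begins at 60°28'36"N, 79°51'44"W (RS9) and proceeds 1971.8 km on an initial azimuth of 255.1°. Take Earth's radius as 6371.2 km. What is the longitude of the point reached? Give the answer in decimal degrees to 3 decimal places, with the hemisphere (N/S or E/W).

RS9: φ = +60.47667°, λ = -79.86222°
δ = d/R = 1971.8/6371.2 = 0.309486 rad
φ₂ = arcsin(sin φ₁ cos δ + cos φ₁ sin δ cos θ)
   = arcsin(0.87016·0.95249 + 0.49278·0.30457·-0.25713) = 52.20629°
λ₂ = λ₁ + atan2(sin θ sin δ cos φ₁, cos δ − sin φ₁ sin φ₂) = -108.56627°

108.566°W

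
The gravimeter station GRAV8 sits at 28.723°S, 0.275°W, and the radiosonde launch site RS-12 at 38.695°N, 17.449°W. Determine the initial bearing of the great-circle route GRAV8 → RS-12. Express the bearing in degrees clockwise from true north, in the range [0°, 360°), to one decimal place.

345.7°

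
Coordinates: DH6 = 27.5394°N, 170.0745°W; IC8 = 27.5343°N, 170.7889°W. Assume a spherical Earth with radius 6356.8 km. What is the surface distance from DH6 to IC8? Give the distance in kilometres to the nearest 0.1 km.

70.3 km

Δφ = -0.0051°,  Δλ = -0.7144°
a = sin²(Δφ/2) + cos φ₁ cos φ₂ sin²(Δλ/2) = 0.000031
c = 2·arcsin(√a) = 0.011056 rad = 0.6335°
d = R·c = 6356.8 × 0.011056 = 70.3 km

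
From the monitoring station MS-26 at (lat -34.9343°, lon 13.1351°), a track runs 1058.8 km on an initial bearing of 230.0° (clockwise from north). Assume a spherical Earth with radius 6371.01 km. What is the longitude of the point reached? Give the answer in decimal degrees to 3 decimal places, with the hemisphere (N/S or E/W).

δ = d/R = 1058.8/6371.01 = 0.166190 rad
φ₂ = arcsin(sin φ₁ cos δ + cos φ₁ sin δ cos θ)
   = arcsin(-0.57264·0.98622 + 0.81981·0.16543·-0.64279) = -40.68657°
λ₂ = λ₁ + atan2(sin θ sin δ cos φ₁, cos δ − sin φ₁ sin φ₂) = 3.51477°

3.515°E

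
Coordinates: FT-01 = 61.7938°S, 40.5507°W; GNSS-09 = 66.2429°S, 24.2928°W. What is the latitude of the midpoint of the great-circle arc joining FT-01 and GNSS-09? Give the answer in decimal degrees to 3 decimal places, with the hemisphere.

Bx = cos φ₂ cos Δλ = 0.386750,  By = cos φ₂ sin Δλ = 0.112785
φₘ = atan2(sin φ₁ + sin φ₂, √((cos φ₁ + Bx)² + By²)) = -64.24404°
λₘ = λ₁ + atan2(By, cos φ₁ + Bx) = -33.07406°

64.244°S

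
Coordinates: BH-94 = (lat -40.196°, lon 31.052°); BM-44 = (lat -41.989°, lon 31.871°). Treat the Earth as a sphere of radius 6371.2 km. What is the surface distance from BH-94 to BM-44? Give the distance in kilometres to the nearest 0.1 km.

210.9 km

Δφ = -1.7930°,  Δλ = 0.8190°
a = sin²(Δφ/2) + cos φ₁ cos φ₂ sin²(Δλ/2) = 0.000274
c = 2·arcsin(√a) = 0.033096 rad = 1.8962°
d = R·c = 6371.2 × 0.033096 = 210.9 km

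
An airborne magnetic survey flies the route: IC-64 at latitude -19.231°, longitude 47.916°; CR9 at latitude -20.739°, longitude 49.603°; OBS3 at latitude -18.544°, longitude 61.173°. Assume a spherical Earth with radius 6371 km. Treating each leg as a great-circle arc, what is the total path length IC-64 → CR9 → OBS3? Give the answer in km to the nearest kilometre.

IC-64→CR9: c = 0.038188 rad, d = 243.30 km
CR9→OBS3: c = 0.193953 rad, d = 1235.68 km
Total = 243.30 + 1235.68 = 1478.97 km

1479 km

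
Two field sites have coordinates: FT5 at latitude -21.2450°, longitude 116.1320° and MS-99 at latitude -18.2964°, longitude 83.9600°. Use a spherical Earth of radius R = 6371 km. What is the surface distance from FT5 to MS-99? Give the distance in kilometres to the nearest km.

3377 km

Δφ = 2.9486°,  Δλ = -32.1720°
a = sin²(Δφ/2) + cos φ₁ cos φ₂ sin²(Δλ/2) = 0.068600
c = 2·arcsin(√a) = 0.530015 rad = 30.3676°
d = R·c = 6371 × 0.530015 = 3376.7 km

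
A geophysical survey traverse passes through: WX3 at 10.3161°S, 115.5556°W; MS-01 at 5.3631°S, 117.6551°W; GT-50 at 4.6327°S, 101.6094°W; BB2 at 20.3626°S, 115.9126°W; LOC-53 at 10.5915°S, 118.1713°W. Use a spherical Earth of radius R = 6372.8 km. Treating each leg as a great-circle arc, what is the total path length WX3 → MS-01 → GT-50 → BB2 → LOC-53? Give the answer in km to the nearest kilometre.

WX3→MS-01: c = 0.093754 rad, d = 597.48 km
MS-01→GT-50: c = 0.279268 rad, d = 1779.72 km
GT-50→BB2: c = 0.366508 rad, d = 2335.68 km
BB2→LOC-53: c = 0.174706 rad, d = 1113.37 km
Total = 597.48 + 1779.72 + 2335.68 + 1113.37 = 5826.24 km

5826 km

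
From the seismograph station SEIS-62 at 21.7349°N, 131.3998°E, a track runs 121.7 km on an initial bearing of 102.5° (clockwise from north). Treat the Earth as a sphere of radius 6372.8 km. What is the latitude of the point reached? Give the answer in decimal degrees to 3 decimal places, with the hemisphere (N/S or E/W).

δ = d/R = 121.7/6372.8 = 0.019097 rad
φ₂ = arcsin(sin φ₁ cos δ + cos φ₁ sin δ cos θ)
   = arcsin(0.37031·0.99982 + 0.92891·0.01910·-0.21644) = 21.49413°
λ₂ = λ₁ + atan2(sin θ sin δ cos φ₁, cos δ − sin φ₁ sin φ₂) = 132.54788°

21.494°N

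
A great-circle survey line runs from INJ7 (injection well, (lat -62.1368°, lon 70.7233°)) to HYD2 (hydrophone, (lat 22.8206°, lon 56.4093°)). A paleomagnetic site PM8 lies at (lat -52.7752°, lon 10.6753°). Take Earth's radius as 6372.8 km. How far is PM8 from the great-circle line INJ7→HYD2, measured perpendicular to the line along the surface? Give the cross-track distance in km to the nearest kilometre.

δ₁₃ = central angle INJ7→PM8 = 0.564021 rad  (haversine)
θ₁₃ = bearing INJ7→PM8 = 258.659°,  θ₁₂ = bearing INJ7→HYD2 = 346.790°
dₓₜ = R·arcsin(sin δ₁₃ · sin(θ₁₃ − θ₁₂)) = 6372.8·arcsin(0.53459·sin(-88.131°)) = -3592.250 km
|dₓₜ| = 3592.250 km

3592 km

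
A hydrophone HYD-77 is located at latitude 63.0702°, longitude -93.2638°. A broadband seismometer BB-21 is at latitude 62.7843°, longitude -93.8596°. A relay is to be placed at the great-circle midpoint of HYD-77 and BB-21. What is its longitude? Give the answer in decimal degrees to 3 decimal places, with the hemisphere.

Bx = cos φ₂ cos Δλ = 0.457317,  By = cos φ₂ sin Δλ = -0.004756
φₘ = atan2(sin φ₁ + sin φ₂, √((cos φ₁ + Bx)² + By²)) = 62.92756°
λₘ = λ₁ + atan2(By, cos φ₁ + Bx) = -93.56315°

93.563°W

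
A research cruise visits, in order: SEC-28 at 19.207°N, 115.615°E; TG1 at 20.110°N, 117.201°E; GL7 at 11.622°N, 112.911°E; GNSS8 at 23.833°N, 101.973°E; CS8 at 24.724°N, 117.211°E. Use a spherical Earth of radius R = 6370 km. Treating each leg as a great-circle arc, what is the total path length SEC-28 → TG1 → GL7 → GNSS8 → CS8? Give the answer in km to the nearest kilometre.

SEC-28→TG1: c = 0.030461 rad, d = 194.04 km
TG1→GL7: c = 0.164687 rad, d = 1049.05 km
GL7→GNSS8: c = 0.279845 rad, d = 1782.61 km
GNSS8→CS8: c = 0.242805 rad, d = 1546.67 km
Total = 194.04 + 1049.05 + 1782.61 + 1546.67 = 4572.37 km

4572 km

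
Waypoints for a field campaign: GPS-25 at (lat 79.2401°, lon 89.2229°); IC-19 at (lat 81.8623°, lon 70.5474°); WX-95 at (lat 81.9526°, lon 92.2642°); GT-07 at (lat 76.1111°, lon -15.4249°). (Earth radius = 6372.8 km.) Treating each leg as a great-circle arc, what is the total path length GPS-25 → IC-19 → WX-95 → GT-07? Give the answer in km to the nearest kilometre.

GPS-25→IC-19: c = 0.069850 rad, d = 445.14 km
IC-19→WX-95: c = 0.053067 rad, d = 338.18 km
WX-95→GT-07: c = 0.314365 rad, d = 2003.38 km
Total = 445.14 + 338.18 + 2003.38 = 2786.71 km

2787 km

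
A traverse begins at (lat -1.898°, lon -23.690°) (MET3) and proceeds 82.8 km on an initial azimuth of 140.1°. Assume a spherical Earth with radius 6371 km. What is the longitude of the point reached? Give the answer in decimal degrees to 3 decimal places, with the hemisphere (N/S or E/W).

δ = d/R = 82.8/6371 = 0.012996 rad
φ₂ = arcsin(sin φ₁ cos δ + cos φ₁ sin δ cos θ)
   = arcsin(-0.03312·0.99992 + 0.99945·0.01300·-0.76717) = -2.46919°
λ₂ = λ₁ + atan2(sin θ sin δ cos φ₁, cos δ − sin φ₁ sin φ₂) = -23.21192°

23.212°W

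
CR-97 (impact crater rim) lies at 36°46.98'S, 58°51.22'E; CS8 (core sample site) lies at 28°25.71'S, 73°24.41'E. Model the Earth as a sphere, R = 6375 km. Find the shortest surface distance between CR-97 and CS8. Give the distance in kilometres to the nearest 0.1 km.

1647.6 km

CR-97: φ = -36.78300°, λ = +58.85367°
CS8: φ = -28.42850°, λ = +73.40683°
Δφ = 8.3545°,  Δλ = 14.5532°
a = sin²(Δφ/2) + cos φ₁ cos φ₂ sin²(Δλ/2) = 0.016605
c = 2·arcsin(√a) = 0.258441 rad = 14.8076°
d = R·c = 6375 × 0.258441 = 1647.6 km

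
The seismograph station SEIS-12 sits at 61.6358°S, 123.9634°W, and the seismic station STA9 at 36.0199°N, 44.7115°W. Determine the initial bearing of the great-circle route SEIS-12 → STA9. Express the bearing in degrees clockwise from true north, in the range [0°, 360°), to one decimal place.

62.6°

Δλ = 79.2519°
y = sin Δλ · cos φ₂ = 0.794623
x = cos φ₁ sin φ₂ − sin φ₁ cos φ₂ cos Δλ = 0.412103
θ = atan2(y, x) = 62.5881° → 62.5881° (mod 360°)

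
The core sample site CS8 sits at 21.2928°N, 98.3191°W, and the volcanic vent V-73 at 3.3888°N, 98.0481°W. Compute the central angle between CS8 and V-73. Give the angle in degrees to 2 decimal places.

17.91°

Δφ = -17.9040°,  Δλ = 0.2710°
a = sin²(Δφ/2) + cos φ₁ cos φ₂ sin²(Δλ/2) = 0.024219
c = 2·arcsin(√a) = 0.312518 rad = 17.9059°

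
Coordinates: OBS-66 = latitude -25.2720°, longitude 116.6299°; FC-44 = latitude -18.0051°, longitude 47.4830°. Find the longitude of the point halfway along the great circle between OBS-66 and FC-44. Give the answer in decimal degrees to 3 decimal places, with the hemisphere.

81.062°E

Bx = cos φ₂ cos Δλ = 0.338541,  By = cos φ₂ sin Δλ = -0.888733
φₘ = atan2(sin φ₁ + sin φ₂, √((cos φ₁ + Bx)² + By²)) = -25.72098°
λₘ = λ₁ + atan2(By, cos φ₁ + Bx) = 81.06184°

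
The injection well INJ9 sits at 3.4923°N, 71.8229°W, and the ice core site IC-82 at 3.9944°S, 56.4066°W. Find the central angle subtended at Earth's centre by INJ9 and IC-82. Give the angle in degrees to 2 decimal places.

17.13°

Δφ = -7.4867°,  Δλ = 15.4163°
a = sin²(Δφ/2) + cos φ₁ cos φ₂ sin²(Δλ/2) = 0.022175
c = 2·arcsin(√a) = 0.298941 rad = 17.1280°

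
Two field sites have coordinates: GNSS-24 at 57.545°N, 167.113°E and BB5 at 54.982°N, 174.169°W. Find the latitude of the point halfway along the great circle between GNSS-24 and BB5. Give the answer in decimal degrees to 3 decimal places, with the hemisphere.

Bx = cos φ₂ cos Δλ = 0.543483,  By = cos φ₂ sin Δλ = 0.184149
φₘ = atan2(sin φ₁ + sin φ₂, √((cos φ₁ + Bx)² + By²)) = 56.61679°
λₘ = λ₁ + atan2(By, cos φ₁ + Bx) = 176.78831°

56.617°N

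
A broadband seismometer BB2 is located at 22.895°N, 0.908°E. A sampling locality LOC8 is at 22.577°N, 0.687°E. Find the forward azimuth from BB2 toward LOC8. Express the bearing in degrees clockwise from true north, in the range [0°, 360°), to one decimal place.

212.7°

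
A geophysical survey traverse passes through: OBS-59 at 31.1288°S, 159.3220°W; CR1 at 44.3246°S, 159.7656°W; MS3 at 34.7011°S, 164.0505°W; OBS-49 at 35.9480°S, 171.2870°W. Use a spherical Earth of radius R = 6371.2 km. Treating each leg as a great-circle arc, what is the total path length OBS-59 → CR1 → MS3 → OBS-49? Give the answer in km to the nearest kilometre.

OBS-59→CR1: c = 0.230391 rad, d = 1467.86 km
CR1→MS3: c = 0.177526 rad, d = 1131.05 km
MS3→OBS-49: c = 0.105293 rad, d = 670.84 km
Total = 1467.86 + 1131.05 + 670.84 = 3269.76 km

3270 km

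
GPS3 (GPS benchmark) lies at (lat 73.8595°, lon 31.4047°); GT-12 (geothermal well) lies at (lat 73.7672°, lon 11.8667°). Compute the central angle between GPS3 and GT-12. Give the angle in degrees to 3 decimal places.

5.423°

Δφ = -0.0923°,  Δλ = -19.5380°
a = sin²(Δφ/2) + cos φ₁ cos φ₂ sin²(Δλ/2) = 0.002238
c = 2·arcsin(√a) = 0.094649 rad = 5.4230°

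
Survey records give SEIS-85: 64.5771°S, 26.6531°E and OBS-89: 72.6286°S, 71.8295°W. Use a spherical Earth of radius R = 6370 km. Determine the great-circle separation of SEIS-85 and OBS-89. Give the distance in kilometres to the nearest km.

3617 km

Δφ = -8.0515°,  Δλ = -98.4826°
a = sin²(Δφ/2) + cos φ₁ cos φ₂ sin²(Δλ/2) = 0.078468
c = 2·arcsin(√a) = 0.567842 rad = 32.5350°
d = R·c = 6370 × 0.567842 = 3617.2 km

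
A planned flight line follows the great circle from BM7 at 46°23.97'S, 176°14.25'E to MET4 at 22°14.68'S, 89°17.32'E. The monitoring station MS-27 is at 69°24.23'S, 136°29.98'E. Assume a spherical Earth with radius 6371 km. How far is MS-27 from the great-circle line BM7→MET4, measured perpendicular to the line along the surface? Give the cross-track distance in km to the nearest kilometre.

BM7: φ = -46.39950°, λ = +176.23750°
MET4: φ = -22.24467°, λ = +89.28867°
MS-27: φ = -69.40383°, λ = +136.49967°
δ₁₃ = central angle BM7→MS-27 = 0.526780 rad  (haversine)
θ₁₃ = bearing BM7→MS-27 = 206.571°,  θ₁₂ = bearing BM7→MET4 = 256.295°
dₓₜ = R·arcsin(sin δ₁₃ · sin(θ₁₃ − θ₁₂)) = 6371·arcsin(0.50275·sin(-49.725°)) = -2508.020 km
|dₓₜ| = 2508.020 km

2508 km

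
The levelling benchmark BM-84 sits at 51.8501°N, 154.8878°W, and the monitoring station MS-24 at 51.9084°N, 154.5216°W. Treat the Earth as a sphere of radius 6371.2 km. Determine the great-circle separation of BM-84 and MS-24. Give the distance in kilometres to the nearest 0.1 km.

Δφ = 0.0583°,  Δλ = 0.3662°
a = sin²(Δφ/2) + cos φ₁ cos φ₂ sin²(Δλ/2) = 0.000004
c = 2·arcsin(√a) = 0.004075 rad = 0.2335°
d = R·c = 6371.2 × 0.004075 = 26.0 km

26.0 km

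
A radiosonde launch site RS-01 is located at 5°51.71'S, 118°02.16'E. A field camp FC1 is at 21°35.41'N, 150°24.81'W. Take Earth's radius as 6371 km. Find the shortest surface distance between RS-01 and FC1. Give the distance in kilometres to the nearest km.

RS-01: φ = -5.86183°, λ = +118.03600°
FC1: φ = +21.59017°, λ = -150.41350°
Δφ = 27.4520°,  Δλ = 91.5505°
a = sin²(Δφ/2) + cos φ₁ cos φ₂ sin²(Δλ/2) = 0.531304
c = 2·arcsin(√a) = 1.633446 rad = 93.5895°
d = R·c = 6371 × 1.633446 = 10406.7 km

10407 km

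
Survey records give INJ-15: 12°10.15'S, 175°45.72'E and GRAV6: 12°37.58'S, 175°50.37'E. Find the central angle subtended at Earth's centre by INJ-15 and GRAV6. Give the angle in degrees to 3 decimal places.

INJ-15: φ = -12.16917°, λ = +175.76200°
GRAV6: φ = -12.62633°, λ = +175.83950°
Δφ = -0.4572°,  Δλ = 0.0775°
a = sin²(Δφ/2) + cos φ₁ cos φ₂ sin²(Δλ/2) = 0.000016
c = 2·arcsin(√a) = 0.008088 rad = 0.4634°

0.463°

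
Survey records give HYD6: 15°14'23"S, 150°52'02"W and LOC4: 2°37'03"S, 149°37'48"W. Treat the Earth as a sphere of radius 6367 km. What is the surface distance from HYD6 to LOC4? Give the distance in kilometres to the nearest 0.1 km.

HYD6: φ = -15.23972°, λ = -150.86722°
LOC4: φ = -2.61750°, λ = -149.63000°
Δφ = 12.6222°,  Δλ = 1.2372°
a = sin²(Δφ/2) + cos φ₁ cos φ₂ sin²(Δλ/2) = 0.012196
c = 2·arcsin(√a) = 0.221325 rad = 12.6810°
d = R·c = 6367 × 0.221325 = 1409.2 km

1409.2 km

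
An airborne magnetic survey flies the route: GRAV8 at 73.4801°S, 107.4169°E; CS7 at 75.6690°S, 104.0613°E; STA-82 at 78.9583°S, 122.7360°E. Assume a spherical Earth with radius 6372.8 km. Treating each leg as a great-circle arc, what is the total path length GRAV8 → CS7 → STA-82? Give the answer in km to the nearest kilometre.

843 km

GRAV8→CS7: c = 0.041242 rad, d = 262.83 km
CS7→STA-82: c = 0.091062 rad, d = 580.32 km
Total = 262.83 + 580.32 = 843.15 km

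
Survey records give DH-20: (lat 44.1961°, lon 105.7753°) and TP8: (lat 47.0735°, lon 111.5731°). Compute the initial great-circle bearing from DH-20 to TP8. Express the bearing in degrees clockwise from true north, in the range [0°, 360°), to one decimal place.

Δλ = 5.7978°
y = sin Δλ · cos φ₂ = 0.068799
x = cos φ₁ sin φ₂ − sin φ₁ cos φ₂ cos Δλ = 0.052628
θ = atan2(y, x) = 52.5860° → 52.5860° (mod 360°)

52.6°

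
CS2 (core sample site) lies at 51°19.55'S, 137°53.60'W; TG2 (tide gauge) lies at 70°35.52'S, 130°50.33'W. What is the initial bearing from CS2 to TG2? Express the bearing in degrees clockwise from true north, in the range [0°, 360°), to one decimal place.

173.0°

CS2: φ = -51.32583°, λ = -137.89333°
TG2: φ = -70.59200°, λ = -130.83883°
Δλ = 7.0545°
y = sin Δλ · cos φ₂ = 0.040810
x = cos φ₁ sin φ₂ − sin φ₁ cos φ₂ cos Δλ = -0.331921
θ = atan2(y, x) = 172.9906° → 172.9906° (mod 360°)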